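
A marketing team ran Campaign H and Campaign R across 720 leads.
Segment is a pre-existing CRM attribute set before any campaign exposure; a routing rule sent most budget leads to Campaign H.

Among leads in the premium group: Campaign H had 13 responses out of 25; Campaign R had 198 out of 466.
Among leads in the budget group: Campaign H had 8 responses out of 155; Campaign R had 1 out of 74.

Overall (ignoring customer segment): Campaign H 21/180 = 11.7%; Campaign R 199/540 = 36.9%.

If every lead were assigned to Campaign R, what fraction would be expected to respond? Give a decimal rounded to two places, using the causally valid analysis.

The imbalance in customer segment arose from how leads were allocated, not from anything the campaign did; and customer segment independently affects the outcome. The pooled gap is confounded — condition on customer segment.
Standardising Campaign R to the population customer segment mix: 0.682·198/466 + 0.318·1/74 = 0.294.

0.29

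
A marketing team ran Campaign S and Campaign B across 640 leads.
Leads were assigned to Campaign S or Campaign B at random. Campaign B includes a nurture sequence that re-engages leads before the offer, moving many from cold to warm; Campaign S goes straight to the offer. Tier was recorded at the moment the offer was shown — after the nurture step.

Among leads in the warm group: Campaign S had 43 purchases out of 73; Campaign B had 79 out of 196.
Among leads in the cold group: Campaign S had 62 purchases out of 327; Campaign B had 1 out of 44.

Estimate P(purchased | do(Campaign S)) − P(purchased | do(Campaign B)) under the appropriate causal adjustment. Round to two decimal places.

-0.07

Engagement tier lies on the pathway campaign → engagement tier → outcome, so adjusting for it blocks the indirect effect. For the total causal effect of campaign, use the unadjusted pooled rates.
The causal difference is the pooled difference: 0.263 − 0.333 = -0.071.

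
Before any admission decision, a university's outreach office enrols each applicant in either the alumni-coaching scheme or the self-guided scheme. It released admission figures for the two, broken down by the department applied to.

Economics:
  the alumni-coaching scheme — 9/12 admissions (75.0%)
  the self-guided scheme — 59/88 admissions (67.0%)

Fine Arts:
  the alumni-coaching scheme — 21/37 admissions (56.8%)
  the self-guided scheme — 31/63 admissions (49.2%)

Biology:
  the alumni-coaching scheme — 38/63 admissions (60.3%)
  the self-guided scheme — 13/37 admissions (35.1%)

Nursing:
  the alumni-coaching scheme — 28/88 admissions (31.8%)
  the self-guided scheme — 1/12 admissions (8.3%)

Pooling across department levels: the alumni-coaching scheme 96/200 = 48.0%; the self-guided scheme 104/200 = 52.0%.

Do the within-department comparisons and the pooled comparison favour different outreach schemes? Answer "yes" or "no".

yes

Within each department level (Economics 75.0% vs 67.0%; Fine Arts 56.8% vs 49.2%; Biology 60.3% vs 35.1%; Nursing 31.8% vs 8.3%), the alumni-coaching scheme has the higher rate every time. Pooled: 48.0% vs 52.0% — the self-guided scheme has the higher rate overall. The two comparisons disagree.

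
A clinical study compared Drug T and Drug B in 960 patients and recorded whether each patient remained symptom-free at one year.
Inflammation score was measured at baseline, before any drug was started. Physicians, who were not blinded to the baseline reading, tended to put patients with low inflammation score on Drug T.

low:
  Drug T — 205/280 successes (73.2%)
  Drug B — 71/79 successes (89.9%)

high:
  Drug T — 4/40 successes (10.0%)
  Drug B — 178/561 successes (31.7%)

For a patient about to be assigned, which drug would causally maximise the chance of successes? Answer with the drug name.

Drug B

The stratified and pooled comparisons disagree (Drug B wins within each inflammation score; Drug T wins overall), so the answer turns on the causal role of inflammation score.
Here inflammation score is a common cause — it drives both which drug a case falls under and the outcome. The crude comparison mixes populations; the stratum-specific rates are the causally relevant ones.
Within each level — low: 73.2% vs 89.9%; high: 10.0% vs 31.7% — Drug B is higher every time.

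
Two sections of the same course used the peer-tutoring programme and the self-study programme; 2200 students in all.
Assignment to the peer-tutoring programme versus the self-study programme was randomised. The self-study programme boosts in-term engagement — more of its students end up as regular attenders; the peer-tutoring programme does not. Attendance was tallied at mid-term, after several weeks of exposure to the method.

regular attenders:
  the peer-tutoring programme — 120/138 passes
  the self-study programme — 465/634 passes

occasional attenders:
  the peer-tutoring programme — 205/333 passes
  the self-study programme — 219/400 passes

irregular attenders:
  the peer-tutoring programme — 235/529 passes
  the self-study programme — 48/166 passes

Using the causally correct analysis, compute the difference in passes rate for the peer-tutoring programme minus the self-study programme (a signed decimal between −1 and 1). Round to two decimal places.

-0.05

The stratified and pooled comparisons disagree (the peer-tutoring programme wins within each mid-term attendance; the self-study programme wins overall), so the answer turns on the causal role of mid-term attendance.
Stratifying would compare teaching methods among students the teaching methods themselves sorted into mid-term attendance groups — a form of selection on an intermediate. The unconditioned pooled rates give the total causal effect.
The causal difference is the pooled difference: 0.560 − 0.610 = -0.050.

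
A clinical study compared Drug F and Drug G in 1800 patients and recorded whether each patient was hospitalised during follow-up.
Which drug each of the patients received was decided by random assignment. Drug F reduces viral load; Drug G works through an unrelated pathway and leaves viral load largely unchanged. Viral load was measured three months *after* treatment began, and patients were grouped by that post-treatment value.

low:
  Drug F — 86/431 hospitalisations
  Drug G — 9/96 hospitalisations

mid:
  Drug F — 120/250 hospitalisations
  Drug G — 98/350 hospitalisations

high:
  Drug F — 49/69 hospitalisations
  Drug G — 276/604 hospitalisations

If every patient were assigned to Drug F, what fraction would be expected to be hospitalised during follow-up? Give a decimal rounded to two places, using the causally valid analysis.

0.34

Drug G is lower inside every viral load stratum but Drug F is lower in aggregate. Whether to stratify depends on how viral load relates to the drug.
Viral load is downstream of the drug. One should not condition on a consequence of treatment, so the overall rates are the right comparison.
So P(outcome | do(Drug F)) is just the pooled rate for Drug F: 255/750 = 0.340.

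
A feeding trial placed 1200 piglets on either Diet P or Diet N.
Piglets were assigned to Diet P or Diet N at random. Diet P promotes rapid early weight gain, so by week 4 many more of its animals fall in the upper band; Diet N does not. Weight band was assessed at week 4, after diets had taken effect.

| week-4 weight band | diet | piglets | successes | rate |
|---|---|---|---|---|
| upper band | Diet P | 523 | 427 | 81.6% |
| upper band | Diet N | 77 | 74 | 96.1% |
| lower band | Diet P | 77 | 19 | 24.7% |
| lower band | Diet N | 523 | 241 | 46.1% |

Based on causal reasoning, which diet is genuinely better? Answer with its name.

Diet N is higher inside every week-4 weight band stratum but Diet P is higher in aggregate. Whether to stratify depends on how week-4 weight band relates to the diet.
The distribution of week-4 weight band is itself part of what the diet does — it is an intermediate outcome. Holding it fixed would remove that part of the effect; the total effect is the pooled difference.
Pooled: Diet P 74.3% vs Diet N 52.5%; Diet P is higher overall.

Diet P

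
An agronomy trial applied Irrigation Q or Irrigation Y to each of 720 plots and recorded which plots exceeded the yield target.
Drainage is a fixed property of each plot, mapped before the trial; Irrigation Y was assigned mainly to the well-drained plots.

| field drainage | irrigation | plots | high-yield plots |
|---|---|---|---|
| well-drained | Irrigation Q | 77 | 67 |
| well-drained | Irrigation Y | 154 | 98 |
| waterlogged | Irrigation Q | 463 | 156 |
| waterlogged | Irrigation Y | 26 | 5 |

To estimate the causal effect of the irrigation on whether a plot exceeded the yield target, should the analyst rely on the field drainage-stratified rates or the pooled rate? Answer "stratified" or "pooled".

Field drainage is set before the irrigation has any effect — it is not caused by the irrigation — and it independently drives the outcome. That makes it a confounder, so the causal comparison is within field drainage levels.
Within each level — well-drained: 87.0% vs 63.6%; waterlogged: 33.7% vs 19.2% — Irrigation Q is higher every time.

stratified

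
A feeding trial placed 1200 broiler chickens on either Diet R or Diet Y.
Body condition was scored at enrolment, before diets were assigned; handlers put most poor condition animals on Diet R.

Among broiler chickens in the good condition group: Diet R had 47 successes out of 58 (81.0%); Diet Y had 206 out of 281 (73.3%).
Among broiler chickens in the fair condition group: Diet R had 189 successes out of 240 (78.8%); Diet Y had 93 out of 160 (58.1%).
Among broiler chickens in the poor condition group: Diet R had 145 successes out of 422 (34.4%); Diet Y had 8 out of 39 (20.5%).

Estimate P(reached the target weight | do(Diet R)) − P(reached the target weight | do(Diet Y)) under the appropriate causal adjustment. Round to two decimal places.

+0.14

The imbalance in starting body condition arose from how broiler chickens were allocated, not from anything the diet did; and starting body condition independently affects the outcome. The pooled gap is confounded — condition on starting body condition.
Adjusting over the population distribution of starting body condition: 0.282·(0.810−0.733) + 0.333·(0.787−0.581) + 0.384·(0.344−0.205) = +0.144.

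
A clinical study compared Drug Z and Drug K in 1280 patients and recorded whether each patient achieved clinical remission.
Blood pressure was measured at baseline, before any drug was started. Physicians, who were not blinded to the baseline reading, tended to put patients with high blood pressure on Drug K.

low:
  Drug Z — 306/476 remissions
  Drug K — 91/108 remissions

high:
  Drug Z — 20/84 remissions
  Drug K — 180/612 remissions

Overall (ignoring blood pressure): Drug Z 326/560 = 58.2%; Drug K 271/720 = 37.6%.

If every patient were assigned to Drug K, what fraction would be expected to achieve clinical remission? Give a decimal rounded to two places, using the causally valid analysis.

The imbalance in blood pressure arose from how patients were allocated, not from anything the drug did; and blood pressure independently affects the outcome. The pooled gap is confounded — condition on blood pressure.
Standardising Drug K to the population blood pressure mix: 0.456·91/108 + 0.544·180/612 = 0.544.

0.54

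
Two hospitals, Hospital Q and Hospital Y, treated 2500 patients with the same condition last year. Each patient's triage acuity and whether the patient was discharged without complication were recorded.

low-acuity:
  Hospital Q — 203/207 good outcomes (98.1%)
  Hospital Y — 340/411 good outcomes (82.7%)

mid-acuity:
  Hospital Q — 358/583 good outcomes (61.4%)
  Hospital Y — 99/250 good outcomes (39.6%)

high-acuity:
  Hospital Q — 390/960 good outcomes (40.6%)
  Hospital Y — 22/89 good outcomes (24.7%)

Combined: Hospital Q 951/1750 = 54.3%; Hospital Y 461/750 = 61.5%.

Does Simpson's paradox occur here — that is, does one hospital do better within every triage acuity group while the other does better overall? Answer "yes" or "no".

Within each triage acuity level (low-acuity 98.1% vs 82.7%; mid-acuity 61.4% vs 39.6%; high-acuity 40.6% vs 24.7%), Hospital Q has the higher rate every time. Pooled: 54.3% vs 61.5% — Hospital Y has the higher rate overall. The two comparisons disagree.

yes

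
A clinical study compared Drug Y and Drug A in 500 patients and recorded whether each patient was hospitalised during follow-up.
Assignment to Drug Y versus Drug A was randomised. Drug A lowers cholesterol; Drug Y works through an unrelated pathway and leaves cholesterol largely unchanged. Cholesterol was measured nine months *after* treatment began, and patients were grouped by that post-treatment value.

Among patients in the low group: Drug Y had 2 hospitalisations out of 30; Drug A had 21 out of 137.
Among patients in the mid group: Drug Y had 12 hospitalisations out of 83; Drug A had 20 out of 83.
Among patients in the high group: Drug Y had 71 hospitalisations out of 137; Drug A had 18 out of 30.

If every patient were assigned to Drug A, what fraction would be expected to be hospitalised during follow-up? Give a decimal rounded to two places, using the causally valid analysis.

The stratified and pooled comparisons disagree (Drug Y wins within each cholesterol; Drug A wins overall), so the answer turns on the causal role of cholesterol.
Cholesterol lies on the pathway drug → cholesterol → outcome, so adjusting for it blocks the indirect effect. For the total causal effect of drug, use the unadjusted pooled rates.
So P(outcome | do(Drug A)) is just the pooled rate for Drug A: 59/250 = 0.236.

0.24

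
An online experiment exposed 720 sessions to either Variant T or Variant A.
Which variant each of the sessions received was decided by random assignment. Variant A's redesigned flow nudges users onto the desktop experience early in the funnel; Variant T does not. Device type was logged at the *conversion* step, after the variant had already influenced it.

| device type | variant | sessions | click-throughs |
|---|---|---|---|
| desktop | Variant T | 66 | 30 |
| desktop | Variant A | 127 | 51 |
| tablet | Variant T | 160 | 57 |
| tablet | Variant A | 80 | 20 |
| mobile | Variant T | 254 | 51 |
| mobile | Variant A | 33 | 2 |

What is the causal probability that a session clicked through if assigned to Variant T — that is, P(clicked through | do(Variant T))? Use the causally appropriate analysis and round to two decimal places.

0.29

Stratifying would compare variants among sessions the variants themselves sorted into device type groups — a form of selection on an intermediate. The unconditioned pooled rates give the total causal effect.
So P(outcome | do(Variant T)) is just the pooled rate for Variant T: 138/480 = 0.287.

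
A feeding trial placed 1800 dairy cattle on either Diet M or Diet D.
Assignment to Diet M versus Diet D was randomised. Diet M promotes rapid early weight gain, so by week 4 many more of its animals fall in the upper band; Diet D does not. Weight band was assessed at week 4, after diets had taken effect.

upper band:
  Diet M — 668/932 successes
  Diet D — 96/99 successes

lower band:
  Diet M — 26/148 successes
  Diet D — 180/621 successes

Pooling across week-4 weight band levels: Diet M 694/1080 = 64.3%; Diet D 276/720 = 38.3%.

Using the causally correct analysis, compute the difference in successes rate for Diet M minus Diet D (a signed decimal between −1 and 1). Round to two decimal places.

+0.26

Stratifying would compare diets among dairy cattle the diets themselves sorted into week-4 weight band groups — a form of selection on an intermediate. The unconditioned pooled rates give the total causal effect.
The causal difference is the pooled difference: 0.643 − 0.383 = +0.259.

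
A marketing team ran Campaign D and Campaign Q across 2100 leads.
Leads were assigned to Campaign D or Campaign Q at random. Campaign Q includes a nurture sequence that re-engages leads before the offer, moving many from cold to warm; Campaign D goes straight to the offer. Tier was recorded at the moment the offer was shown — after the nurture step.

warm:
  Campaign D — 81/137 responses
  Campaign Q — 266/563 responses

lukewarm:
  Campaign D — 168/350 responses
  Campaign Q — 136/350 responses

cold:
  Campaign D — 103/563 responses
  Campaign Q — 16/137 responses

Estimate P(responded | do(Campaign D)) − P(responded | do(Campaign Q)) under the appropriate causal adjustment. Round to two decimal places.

-0.06

Campaign D is higher inside every engagement tier stratum but Campaign Q is higher in aggregate. Whether to stratify depends on how engagement tier relates to the campaign.
Engagement tier is recorded after the campaign and is itself shifted by it — it sits on the causal path from campaign to outcome. Conditioning on a mediator would strip out part of the effect we want; the pooled comparison gives the total causal effect.
The causal difference is the pooled difference: 0.335 − 0.398 = -0.063.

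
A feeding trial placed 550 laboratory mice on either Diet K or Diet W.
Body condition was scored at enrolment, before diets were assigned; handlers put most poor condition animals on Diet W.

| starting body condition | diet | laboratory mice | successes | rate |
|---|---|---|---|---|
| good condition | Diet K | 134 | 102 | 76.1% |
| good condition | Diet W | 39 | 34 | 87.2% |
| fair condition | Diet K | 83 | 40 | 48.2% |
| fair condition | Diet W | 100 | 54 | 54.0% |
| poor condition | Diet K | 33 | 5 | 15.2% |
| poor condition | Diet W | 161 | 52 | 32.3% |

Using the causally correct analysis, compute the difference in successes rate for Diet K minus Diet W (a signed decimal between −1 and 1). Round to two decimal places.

-0.11

The stratified and pooled comparisons disagree (Diet W wins within each starting body condition; Diet K wins overall), so the answer turns on the causal role of starting body condition.
Starting body condition satisfies the back-door criterion: it is not a descendant of the diet, and it blocks the spurious path from diet to outcome. Adjusting for it (i.e., using the within-starting body condition rates) gives the causal effect.
Adjusting over the population distribution of starting body condition: 0.315·(0.761−0.872) + 0.333·(0.482−0.540) + 0.353·(0.152−0.323) = -0.115.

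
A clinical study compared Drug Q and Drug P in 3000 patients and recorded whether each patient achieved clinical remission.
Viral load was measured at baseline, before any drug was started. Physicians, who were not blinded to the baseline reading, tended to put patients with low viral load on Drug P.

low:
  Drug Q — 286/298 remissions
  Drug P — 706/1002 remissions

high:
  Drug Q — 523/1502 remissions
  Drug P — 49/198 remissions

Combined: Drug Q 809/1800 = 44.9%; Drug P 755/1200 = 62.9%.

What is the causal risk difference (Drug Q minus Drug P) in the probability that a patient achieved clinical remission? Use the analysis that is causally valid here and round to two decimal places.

+0.17

Here viral load is a common cause — it drives both which drug a case falls under and the outcome. The crude comparison mixes populations; the stratum-specific rates are the causally relevant ones.
Adjusting over the population distribution of viral load: 0.433·(0.960−0.705) + 0.567·(0.348−0.247) = +0.168.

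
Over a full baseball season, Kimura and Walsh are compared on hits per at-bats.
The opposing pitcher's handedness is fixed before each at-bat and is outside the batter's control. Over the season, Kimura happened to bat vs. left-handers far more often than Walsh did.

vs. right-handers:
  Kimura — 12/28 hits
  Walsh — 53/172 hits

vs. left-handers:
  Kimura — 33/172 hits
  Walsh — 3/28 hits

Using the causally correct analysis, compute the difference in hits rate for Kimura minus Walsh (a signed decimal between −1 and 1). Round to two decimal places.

Within every pitcher handedness level Kimura has the higher rate, yet pooled Walsh does — Simpson's reversal.
Pitcher handedness satisfies the back-door criterion: it is not a descendant of the player, and it blocks the spurious path from player to outcome. Adjusting for it (i.e., using the within-pitcher handedness rates) gives the causal effect.
Adjusting over the population distribution of pitcher handedness: 0.500·(0.429−0.308) + 0.500·(0.192−0.107) = +0.103.

+0.10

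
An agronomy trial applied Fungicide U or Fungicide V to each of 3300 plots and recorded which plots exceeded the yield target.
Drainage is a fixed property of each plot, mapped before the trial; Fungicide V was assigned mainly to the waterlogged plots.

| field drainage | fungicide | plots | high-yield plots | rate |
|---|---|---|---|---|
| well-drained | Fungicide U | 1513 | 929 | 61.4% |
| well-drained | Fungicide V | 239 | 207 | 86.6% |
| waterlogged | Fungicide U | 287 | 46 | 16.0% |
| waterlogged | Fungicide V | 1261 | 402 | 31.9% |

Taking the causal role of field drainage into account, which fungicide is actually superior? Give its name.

The field drainage-specific comparison favours Fungicide V throughout, but the pooled figures favour Fungicide U. The question is whether to condition on field drainage.
Here field drainage is a common cause — it drives both which fungicide a case falls under and the outcome. The crude comparison mixes populations; the stratum-specific rates are the causally relevant ones.
Within each level — well-drained: 61.4% vs 86.6%; waterlogged: 16.0% vs 31.9% — Fungicide V is higher every time.

Fungicide V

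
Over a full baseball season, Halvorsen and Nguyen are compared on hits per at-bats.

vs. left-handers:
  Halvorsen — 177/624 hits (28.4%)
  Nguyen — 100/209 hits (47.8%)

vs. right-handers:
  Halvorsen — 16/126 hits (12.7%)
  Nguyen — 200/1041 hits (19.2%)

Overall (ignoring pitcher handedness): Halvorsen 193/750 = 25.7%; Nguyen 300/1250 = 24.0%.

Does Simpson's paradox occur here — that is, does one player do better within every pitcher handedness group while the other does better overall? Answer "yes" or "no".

Within each pitcher handedness level (vs. left-handers 28.4% vs 47.8%; vs. right-handers 12.7% vs 19.2%), Nguyen has the higher rate every time. Pooled: 25.7% vs 24.0% — Halvorsen has the higher rate overall. The two comparisons disagree.

yes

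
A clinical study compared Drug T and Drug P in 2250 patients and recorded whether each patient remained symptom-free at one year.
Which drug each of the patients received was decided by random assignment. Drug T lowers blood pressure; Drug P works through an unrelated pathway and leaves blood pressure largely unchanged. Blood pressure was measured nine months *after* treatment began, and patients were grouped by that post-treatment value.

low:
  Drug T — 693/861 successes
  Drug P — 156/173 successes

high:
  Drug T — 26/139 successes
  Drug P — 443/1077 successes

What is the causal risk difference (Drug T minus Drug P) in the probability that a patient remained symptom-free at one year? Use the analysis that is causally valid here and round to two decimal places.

+0.24

Because the drug influences blood pressure, blood pressure is a post-treatment mediator, not a confounder. Stratifying on it would bias the estimate; the causal effect is the crude pooled difference.
The causal difference is the pooled difference: 0.719 − 0.479 = +0.240.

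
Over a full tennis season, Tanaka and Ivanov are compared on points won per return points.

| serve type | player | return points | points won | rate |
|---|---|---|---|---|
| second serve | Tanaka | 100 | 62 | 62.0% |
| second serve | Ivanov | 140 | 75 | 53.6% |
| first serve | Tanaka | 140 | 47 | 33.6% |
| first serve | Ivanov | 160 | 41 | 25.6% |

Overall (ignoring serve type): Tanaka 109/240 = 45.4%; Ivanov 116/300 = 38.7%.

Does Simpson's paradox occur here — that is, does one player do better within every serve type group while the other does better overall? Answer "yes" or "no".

Within each serve type level (second serve 62.0% vs 53.6%; first serve 33.6% vs 25.6%), Tanaka has the higher rate every time. Pooled: 45.4% vs 38.7% — Tanaka has the higher rate overall. They agree.

no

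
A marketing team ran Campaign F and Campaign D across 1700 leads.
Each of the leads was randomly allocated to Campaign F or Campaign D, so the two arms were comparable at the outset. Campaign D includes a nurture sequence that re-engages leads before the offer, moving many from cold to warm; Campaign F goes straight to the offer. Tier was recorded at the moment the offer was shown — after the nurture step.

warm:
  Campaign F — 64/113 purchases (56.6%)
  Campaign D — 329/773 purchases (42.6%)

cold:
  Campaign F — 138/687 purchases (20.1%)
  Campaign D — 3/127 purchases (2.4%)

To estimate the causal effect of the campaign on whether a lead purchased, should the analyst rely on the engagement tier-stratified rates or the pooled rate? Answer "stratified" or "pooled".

pooled

Engagement tier is recorded after the campaign and is itself shifted by it — it sits on the causal path from campaign to outcome. Conditioning on a mediator would strip out part of the effect we want; the pooled comparison gives the total causal effect.
Pooled: Campaign F 25.2% vs Campaign D 36.9%; Campaign D is higher overall.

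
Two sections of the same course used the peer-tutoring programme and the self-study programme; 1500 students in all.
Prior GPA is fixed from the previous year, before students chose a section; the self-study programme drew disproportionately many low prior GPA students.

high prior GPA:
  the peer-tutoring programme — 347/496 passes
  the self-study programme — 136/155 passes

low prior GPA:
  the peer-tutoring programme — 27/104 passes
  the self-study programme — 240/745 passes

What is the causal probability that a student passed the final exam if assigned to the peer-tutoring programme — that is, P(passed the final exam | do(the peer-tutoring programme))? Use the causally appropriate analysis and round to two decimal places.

The stratified and pooled comparisons disagree (the self-study programme wins within each prior GPA band; the peer-tutoring programme wins overall), so the answer turns on the causal role of prior GPA band.
Here prior GPA band is a common cause — it drives both which teaching method a case falls under and the outcome. The crude comparison mixes populations; the stratum-specific rates are the causally relevant ones.
Standardising the peer-tutoring programme to the population prior GPA band mix: 0.434·347/496 + 0.566·27/104 = 0.451.

0.45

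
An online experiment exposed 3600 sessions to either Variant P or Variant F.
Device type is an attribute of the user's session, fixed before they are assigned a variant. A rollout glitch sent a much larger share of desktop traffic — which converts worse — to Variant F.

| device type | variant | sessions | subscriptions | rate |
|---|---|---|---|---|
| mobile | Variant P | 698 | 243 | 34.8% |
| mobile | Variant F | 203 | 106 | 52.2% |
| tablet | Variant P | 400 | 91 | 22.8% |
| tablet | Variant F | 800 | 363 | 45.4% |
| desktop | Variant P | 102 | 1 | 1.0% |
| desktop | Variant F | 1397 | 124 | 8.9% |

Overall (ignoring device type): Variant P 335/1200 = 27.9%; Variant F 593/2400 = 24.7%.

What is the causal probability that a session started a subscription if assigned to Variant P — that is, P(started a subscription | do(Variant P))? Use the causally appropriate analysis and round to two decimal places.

0.17

Nothing the variant does changes device type; the imbalance is an allocation artefact. With device type also predicting the outcome, the pooled figure is confounded, and the within-stratum comparison is the causal one.
Standardising Variant P to the population device type mix: 0.250·243/698 + 0.333·91/400 + 0.416·1/102 = 0.167.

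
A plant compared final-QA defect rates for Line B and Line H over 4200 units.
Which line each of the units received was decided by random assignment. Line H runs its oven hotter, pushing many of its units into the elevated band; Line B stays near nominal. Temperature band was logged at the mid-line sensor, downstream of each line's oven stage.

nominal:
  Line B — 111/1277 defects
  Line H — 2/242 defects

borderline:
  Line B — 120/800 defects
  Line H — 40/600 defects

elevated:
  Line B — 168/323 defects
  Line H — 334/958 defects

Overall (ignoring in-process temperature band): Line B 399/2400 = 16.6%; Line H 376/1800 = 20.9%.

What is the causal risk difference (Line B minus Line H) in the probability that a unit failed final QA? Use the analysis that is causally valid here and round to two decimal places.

-0.04

In-process temperature band is recorded after the line and is itself shifted by it — it sits on the causal path from line to outcome. Conditioning on a mediator would strip out part of the effect we want; the pooled comparison gives the total causal effect.
The causal difference is the pooled difference: 0.166 − 0.209 = -0.043.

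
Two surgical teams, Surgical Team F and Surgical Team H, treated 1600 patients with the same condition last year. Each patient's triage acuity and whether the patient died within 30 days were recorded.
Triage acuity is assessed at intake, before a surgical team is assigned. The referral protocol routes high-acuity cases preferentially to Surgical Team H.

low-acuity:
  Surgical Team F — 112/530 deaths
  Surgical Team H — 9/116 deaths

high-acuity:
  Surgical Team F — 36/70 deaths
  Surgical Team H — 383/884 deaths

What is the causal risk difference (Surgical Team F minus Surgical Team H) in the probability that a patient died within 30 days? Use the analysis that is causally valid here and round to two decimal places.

Triage acuity satisfies the back-door criterion: it is not a descendant of the surgical team, and it blocks the spurious path from surgical team to outcome. Adjusting for it (i.e., using the within-triage acuity rates) gives the causal effect.
Adjusting over the population distribution of triage acuity: 0.404·(0.211−0.078) + 0.596·(0.514−0.433) = +0.102.

+0.10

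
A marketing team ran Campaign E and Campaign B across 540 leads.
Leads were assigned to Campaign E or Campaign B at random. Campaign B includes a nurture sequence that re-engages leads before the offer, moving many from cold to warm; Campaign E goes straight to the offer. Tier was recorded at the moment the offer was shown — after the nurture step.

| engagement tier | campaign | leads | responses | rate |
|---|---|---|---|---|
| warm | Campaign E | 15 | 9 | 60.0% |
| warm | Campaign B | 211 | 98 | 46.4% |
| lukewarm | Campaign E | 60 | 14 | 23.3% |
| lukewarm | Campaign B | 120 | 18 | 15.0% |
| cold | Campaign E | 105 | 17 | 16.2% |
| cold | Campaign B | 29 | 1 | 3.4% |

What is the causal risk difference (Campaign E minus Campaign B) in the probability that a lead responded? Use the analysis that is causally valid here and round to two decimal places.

-0.10

Engagement tier here is a post-treatment variable shaped by the campaign; conditioning on it would introduce bias rather than remove it. The overall comparison is the causal one.
The causal difference is the pooled difference: 0.222 − 0.325 = -0.103.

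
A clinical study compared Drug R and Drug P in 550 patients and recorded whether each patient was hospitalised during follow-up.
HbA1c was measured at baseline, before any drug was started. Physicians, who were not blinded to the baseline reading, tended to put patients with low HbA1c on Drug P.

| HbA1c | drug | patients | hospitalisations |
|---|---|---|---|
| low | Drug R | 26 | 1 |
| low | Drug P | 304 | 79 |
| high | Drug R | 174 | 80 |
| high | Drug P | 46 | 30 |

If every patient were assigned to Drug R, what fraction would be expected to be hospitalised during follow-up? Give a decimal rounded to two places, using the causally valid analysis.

0.21

Within every HbA1c level Drug R has the lower rate, yet pooled Drug P does — Simpson's reversal.
Since HbA1c is a pre-existing factor (not a product of the drug) and it affects the outcome on its own, it is a confounder. The stratified rates, not the pooled rate, identify the causal effect.
Standardising Drug R to the population HbA1c mix: 0.600·1/26 + 0.400·80/174 = 0.207.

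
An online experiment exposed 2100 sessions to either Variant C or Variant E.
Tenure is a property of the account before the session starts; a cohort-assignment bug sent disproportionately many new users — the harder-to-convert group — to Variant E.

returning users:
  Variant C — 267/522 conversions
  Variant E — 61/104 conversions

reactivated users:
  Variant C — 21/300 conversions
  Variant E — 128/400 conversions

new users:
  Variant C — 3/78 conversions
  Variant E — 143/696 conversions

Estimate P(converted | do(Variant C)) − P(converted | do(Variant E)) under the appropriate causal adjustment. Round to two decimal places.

Since user tenure is a pre-existing factor (not a product of the variant) and it affects the outcome on its own, it is a confounder. The stratified rates, not the pooled rate, identify the causal effect.
Adjusting over the population distribution of user tenure: 0.298·(0.511−0.587) + 0.333·(0.070−0.320) + 0.369·(0.038−0.205) = -0.167.

-0.17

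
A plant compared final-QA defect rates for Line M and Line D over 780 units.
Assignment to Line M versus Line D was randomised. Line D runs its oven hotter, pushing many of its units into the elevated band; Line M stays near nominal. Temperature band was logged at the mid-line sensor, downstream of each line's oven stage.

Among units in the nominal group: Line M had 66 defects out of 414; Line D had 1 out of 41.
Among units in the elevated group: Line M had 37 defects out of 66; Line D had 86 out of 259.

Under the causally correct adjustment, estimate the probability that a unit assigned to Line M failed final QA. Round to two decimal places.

The in-process temperature band-specific comparison favours Line D throughout, but the pooled figures favour Line M. The question is whether to condition on in-process temperature band.
Stratifying would compare lines among units the lines themselves sorted into in-process temperature band groups — a form of selection on an intermediate. The unconditioned pooled rates give the total causal effect.
So P(outcome | do(Line M)) is just the pooled rate for Line M: 103/480 = 0.215.

0.21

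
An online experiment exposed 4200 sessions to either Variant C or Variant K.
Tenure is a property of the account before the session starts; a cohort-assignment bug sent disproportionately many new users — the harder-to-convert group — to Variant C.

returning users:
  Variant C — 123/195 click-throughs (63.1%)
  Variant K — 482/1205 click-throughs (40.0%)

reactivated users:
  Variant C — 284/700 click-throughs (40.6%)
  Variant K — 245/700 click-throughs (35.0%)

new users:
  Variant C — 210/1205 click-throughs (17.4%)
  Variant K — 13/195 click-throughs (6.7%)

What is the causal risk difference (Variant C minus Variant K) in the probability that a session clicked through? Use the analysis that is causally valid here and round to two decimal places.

+0.13

The stratified and pooled comparisons disagree (Variant C wins within each user tenure; Variant K wins overall), so the answer turns on the causal role of user tenure.
User tenure satisfies the back-door criterion: it is not a descendant of the variant, and it blocks the spurious path from variant to outcome. Adjusting for it (i.e., using the within-user tenure rates) gives the causal effect.
Adjusting over the population distribution of user tenure: 0.333·(0.631−0.400) + 0.333·(0.406−0.350) + 0.333·(0.174−0.067) = +0.131.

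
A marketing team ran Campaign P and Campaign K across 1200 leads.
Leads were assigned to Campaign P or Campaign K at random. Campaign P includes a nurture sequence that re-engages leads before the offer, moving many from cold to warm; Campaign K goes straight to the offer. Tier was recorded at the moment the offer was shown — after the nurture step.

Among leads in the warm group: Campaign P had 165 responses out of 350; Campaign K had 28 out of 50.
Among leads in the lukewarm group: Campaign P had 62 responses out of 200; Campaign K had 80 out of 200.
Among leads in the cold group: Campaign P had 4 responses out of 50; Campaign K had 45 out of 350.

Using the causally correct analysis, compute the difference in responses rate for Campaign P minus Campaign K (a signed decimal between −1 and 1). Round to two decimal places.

Campaign K is higher inside every engagement tier stratum but Campaign P is higher in aggregate. Whether to stratify depends on how engagement tier relates to the campaign.
Because the campaign influences engagement tier, engagement tier is a post-treatment mediator, not a confounder. Stratifying on it would bias the estimate; the causal effect is the crude pooled difference.
The causal difference is the pooled difference: 0.385 − 0.255 = +0.130.

+0.13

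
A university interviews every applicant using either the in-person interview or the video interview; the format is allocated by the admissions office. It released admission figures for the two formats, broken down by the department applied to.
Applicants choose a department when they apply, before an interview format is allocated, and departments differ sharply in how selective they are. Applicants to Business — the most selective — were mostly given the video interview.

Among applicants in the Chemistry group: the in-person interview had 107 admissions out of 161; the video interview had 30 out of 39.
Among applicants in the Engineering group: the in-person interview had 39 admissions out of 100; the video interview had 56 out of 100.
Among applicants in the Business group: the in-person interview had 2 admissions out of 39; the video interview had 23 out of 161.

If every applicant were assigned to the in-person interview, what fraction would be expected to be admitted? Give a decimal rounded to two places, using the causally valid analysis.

Department satisfies the back-door criterion: it is not a descendant of the interview format, and it blocks the spurious path from interview format to outcome. Adjusting for it (i.e., using the within-department rates) gives the causal effect.
Standardising the in-person interview to the population department mix: 0.333·107/161 + 0.333·39/100 + 0.333·2/39 = 0.369.

0.37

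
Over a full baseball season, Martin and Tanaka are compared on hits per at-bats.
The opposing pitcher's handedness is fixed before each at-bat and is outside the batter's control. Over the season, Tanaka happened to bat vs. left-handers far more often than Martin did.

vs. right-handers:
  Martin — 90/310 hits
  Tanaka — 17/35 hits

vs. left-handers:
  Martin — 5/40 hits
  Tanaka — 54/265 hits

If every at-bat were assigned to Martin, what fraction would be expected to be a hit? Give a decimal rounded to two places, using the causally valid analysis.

0.21

Pitcher handedness is set before the player has any effect — it is not caused by the player — and it independently drives the outcome. That makes it a confounder, so the causal comparison is within pitcher handedness levels.
Standardising Martin to the population pitcher handedness mix: 0.531·90/310 + 0.469·5/40 = 0.213.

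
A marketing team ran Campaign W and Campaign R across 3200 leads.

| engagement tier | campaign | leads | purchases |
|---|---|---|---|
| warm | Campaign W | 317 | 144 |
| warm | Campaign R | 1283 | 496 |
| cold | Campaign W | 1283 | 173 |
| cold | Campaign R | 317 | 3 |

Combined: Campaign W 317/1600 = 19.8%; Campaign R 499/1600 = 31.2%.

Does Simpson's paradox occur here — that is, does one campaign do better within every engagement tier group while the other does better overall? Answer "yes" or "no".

Within each engagement tier level (warm 45.4% vs 38.7%; cold 13.5% vs 0.9%), Campaign W has the higher rate every time. Pooled: 19.8% vs 31.2% — Campaign R has the higher rate overall. The two comparisons disagree.

yes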